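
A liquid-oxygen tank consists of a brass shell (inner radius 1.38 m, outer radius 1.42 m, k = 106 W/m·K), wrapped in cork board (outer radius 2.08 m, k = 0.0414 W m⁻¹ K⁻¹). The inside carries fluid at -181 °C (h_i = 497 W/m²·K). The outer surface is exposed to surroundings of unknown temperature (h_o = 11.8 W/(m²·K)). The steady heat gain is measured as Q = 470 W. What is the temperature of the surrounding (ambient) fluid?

Sum the resistances:
  R_conv,in = 1/(4πr²h) = 1/(4π·1.38²·497) = 8.408×10^-5 K/W
  R_brass = (1/1.38 − 1/1.42)/(4πk) = 0.02041/(4π·106) = 1.532×10^-5 K/W
  R_cork board = (1/1.42 − 1/2.08)/(4πk) = 0.2235/(4π·0.0414) = 0.4295 K/W
  R_conv,out = 1/(4πr²h) = 1/(4π·2.08²·11.8) = 0.001559 K/W
ΣR = 0.4312 K/W
ΔT = Q·ΣR = 470 × 0.4312 = 202.7 K
Heat flows inward, so T_out = T_in + ΔT = -181 + 202.7 = 21.7 °C

T_out = 21.7 °C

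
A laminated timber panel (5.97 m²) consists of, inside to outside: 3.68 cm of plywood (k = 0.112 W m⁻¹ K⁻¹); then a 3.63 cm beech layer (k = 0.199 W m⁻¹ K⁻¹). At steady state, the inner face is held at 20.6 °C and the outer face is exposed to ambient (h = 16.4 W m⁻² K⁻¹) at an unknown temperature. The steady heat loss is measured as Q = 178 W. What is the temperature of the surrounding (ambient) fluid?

T_out = 3.55 °C

Series resistances:
  R_plywood = L/(kA) = 0.0368/(0.112·5.97) = 0.05504 K/W
  R_beech = L/(kA) = 0.0363/(0.199·5.97) = 0.03055 K/W
  R_conv,out = 1/(hA) = 1/(16.4·5.97) = 0.01021 K/W
ΣR = 0.09581 K/W
ΔT = Q·ΣR = 178 × 0.09581 = 17.05 K
Heat flows outward, so T_out = T_in − ΔT = 20.6 − 17.05 = 3.55 °C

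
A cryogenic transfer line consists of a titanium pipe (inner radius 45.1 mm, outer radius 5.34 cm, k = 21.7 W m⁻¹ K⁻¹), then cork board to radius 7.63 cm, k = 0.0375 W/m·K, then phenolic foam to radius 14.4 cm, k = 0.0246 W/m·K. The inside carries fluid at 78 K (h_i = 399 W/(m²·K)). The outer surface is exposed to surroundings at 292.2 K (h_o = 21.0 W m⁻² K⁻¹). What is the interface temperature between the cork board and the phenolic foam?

T = 135 K

Treat each layer as a resistance in series:
  R'_conv,in = 1/(2πr h) = 1/(2π·0.0451·399) = 0.008844 m·K/W
  R'_titanium = ln(0.0534/0.0451)/(2πk) = 0.1689/(2π·21.7) = 0.001239 m·K/W
  R'_cork board = ln(0.0763/0.0534)/(2πk) = 0.3569/(2π·0.0375) = 1.515 m·K/W
  R'_phenolic foam = ln(0.144/0.0763)/(2πk) = 0.6351/(2π·0.0246) = 4.109 m·K/W
  R'_conv,out = 1/(2πr h) = 1/(2π·0.144·21.0) = 0.05263 m·K/W
ΣR = 0.008844 + 0.001239 + 1.515 + 4.109 + 0.05263 = 5.687 m·K/W
Q' = ΔT/ΣR = (78 K − 292.2 K)/5.687 = -37.66 W/m
From the inner boundary to the cork board/phenolic foam interface, ΣR_partial = 1.525 m·K/W.
T_interface = T_in − Q'·ΣR_partial = 78 K − (-37.66)(1.525) = 135 K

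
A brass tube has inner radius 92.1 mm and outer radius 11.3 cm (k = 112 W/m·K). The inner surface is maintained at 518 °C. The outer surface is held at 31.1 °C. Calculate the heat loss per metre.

Q' = 2πk·ΔT/ln(r₂/r₁) = 2π × 112 × 486.9 / ln(0.113/0.0921) = 1.68×10^6 W/m

Q' = 1.68×10^6 W/m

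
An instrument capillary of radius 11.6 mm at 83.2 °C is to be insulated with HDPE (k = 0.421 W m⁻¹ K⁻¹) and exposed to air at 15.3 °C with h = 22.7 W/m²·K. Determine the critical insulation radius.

For a cylinder, r_cr = k_ins/h = 0.421/22.7 = 0.0185 m = 1.85 cm

r_cr = 1.85 cm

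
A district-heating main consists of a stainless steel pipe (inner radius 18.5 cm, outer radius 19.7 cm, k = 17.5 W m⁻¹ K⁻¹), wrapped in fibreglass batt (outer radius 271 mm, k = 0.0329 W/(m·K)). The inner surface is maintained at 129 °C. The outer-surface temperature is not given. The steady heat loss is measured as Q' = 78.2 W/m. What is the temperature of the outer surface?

T_out = 8.3 °C

Series resistances:
  R'_stainless steel = ln(0.197/0.185)/(2πk) = 0.06285/(2π·17.5) = 5.716×10^-4 m·K/W
  R'_fibreglass batt = ln(0.271/0.197)/(2πk) = 0.3189/(2π·0.0329) = 1.543 m·K/W
ΣR = 1.543 m·K/W
ΔT = Q'·ΣR = 78.2 × 1.543 = 120.7 K
Heat flows outward, so T_out = T_in − ΔT = 129 − 120.7 = 8.3 °C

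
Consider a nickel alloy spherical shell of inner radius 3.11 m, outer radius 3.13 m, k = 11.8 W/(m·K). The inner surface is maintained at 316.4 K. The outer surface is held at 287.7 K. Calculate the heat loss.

Q = 2070 kW

Q = 4πk·ΔT/(1/r₁ − 1/r₂) = 4π × 11.8 × 28.7 / (1/3.11 − 1/3.13) = 2.07×10^6 W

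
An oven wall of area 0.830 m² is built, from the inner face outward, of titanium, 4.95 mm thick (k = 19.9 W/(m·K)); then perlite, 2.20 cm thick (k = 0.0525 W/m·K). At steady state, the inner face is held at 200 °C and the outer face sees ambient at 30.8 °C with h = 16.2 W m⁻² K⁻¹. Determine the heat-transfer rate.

Q = 292 W

Resistance network (inner→outer):
  R_titanium = L/(kA) = 0.00495/(19.9·0.830) = 2.997×10^-4 K/W
  R_perlite = L/(kA) = 0.0220/(0.0525·0.830) = 0.5049 K/W
  R_conv,out = 1/(hA) = 1/(16.2·0.830) = 0.07437 K/W
ΣR = 2.997×10^-4 + 0.5049 + 0.07437 = 0.5796 K/W
Q = ΔT/ΣR = (200 °C − 30.8 °C)/0.5796 = 292 W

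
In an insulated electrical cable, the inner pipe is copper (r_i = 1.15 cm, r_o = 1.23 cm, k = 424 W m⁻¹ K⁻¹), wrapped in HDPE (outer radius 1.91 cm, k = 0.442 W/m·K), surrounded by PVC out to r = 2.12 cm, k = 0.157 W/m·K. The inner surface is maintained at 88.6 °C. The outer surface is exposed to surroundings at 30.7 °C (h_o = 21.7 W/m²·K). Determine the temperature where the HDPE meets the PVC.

T = 73.6 °C

Series thermal resistances, inner to outer:
  R'_copper = ln(0.0123/0.0115)/(2πk) = 0.06725/(2π·424) = 2.524×10^-5 m·K/W
  R'_HDPE = ln(0.0191/0.0123)/(2πk) = 0.4401/(2π·0.442) = 0.1585 m·K/W
  R'_PVC = ln(0.0212/0.0191)/(2πk) = 0.1043/(2π·0.157) = 0.1057 m·K/W
  R'_conv,out = 1/(2πr h) = 1/(2π·0.0212·21.7) = 0.3460 m·K/W
ΣR = 2.524×10^-5 + 0.1585 + 0.1057 + 0.3460 = 0.6102 m·K/W
Q' = ΔT/ΣR = (88.6 °C − 30.7 °C)/0.6102 = 94.89 W/m
From the inner boundary to the HDPE/PVC interface, ΣR_partial = 0.1585 m·K/W.
T_interface = T_in − Q'·ΣR_partial = 88.6 °C − (94.89)(0.1585) = 73.6 °C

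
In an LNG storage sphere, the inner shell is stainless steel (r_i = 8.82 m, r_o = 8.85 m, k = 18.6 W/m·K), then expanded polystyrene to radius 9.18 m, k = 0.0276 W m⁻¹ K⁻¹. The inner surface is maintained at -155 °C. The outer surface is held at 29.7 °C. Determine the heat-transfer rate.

Series thermal resistances, inner to outer:
  R_stainless steel = (1/8.82 − 1/8.85)/(4πk) = 3.843×10^-4/(4π·18.6) = 1.644×10^-6 K/W
  R_expanded polystyrene = (1/8.85 − 1/9.18)/(4πk) = 0.004062/(4π·0.0276) = 0.01171 K/W
ΣR = 1.644×10^-6 + 0.01171 = 0.01171 K/W
Q = ΔT/ΣR = (-155 °C − 29.7 °C)/0.01171 = -15800 W
(Negative Q ⇒ heat flows inward; heat gain = 15800 W.)

Q = 15800 W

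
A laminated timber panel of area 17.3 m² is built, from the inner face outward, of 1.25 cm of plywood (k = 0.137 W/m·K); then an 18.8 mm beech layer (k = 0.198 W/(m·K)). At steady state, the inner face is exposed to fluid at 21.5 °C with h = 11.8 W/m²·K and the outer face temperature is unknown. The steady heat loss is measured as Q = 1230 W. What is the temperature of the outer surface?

Sum the resistances:
  R_conv,in = 1/(hA) = 1/(11.8·17.3) = 0.004899 K/W
  R_plywood = L/(kA) = 0.0125/(0.137·17.3) = 0.005274 K/W
  R_beech = L/(kA) = 0.0188/(0.198·17.3) = 0.005488 K/W
ΣR = 0.01566 K/W
ΔT = Q·ΣR = 1230 × 0.01566 = 19.26 K
Heat flows outward, so T_out = T_in − ΔT = 21.5 − 19.26 = 2.24 °C

T_out = 2.24 °C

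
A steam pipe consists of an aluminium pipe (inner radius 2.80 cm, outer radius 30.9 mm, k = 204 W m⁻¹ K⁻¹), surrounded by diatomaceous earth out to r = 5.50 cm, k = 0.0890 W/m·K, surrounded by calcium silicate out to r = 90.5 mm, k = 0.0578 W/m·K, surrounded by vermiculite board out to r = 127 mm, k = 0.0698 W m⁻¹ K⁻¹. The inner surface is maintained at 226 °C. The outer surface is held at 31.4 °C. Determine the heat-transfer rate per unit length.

Series thermal resistances, inner to outer:
  R'_aluminium = ln(0.0309/0.0280)/(2πk) = 0.09855/(2π·204) = 7.689×10^-5 m·K/W
  R'_diatomaceous earth = ln(0.0550/0.0309)/(2πk) = 0.5766/(2π·0.0890) = 1.031 m·K/W
  R'_calcium silicate = ln(0.0905/0.0550)/(2πk) = 0.4980/(2π·0.0578) = 1.371 m·K/W
  R'_vermiculite board = ln(0.127/0.0905)/(2πk) = 0.3388/(2π·0.0698) = 0.7726 m·K/W
ΣR = 7.689×10^-5 + 1.031 + 1.371 + 0.7726 = 3.175 m·K/W
Q' = ΔT/ΣR = (226 °C − 31.4 °C)/3.175 = 61.3 W/m

Q' = 61.3 W/m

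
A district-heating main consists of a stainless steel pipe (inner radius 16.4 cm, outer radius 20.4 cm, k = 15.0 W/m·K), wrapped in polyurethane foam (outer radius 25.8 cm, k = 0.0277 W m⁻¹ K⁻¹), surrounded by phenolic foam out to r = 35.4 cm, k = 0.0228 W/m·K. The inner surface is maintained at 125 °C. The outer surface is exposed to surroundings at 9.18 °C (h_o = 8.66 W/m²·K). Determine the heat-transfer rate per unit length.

Q' = 32.1 W/m

Treat each layer as a resistance in series:
  R'_stainless steel = ln(0.204/0.164)/(2πk) = 0.2183/(2π·15.0) = 0.002316 m·K/W
  R'_polyurethane foam = ln(0.258/0.204)/(2πk) = 0.2348/(2π·0.0277) = 1.349 m·K/W
  R'_phenolic foam = ln(0.354/0.258)/(2πk) = 0.3163/(2π·0.0228) = 2.208 m·K/W
  R'_conv,out = 1/(2πr h) = 1/(2π·0.354·8.66) = 0.05192 m·K/W
ΣR = 0.002316 + 1.349 + 2.208 + 0.05192 = 3.611 m·K/W
Q' = ΔT/ΣR = (125 °C − 9.18 °C)/3.611 = 32.1 W/m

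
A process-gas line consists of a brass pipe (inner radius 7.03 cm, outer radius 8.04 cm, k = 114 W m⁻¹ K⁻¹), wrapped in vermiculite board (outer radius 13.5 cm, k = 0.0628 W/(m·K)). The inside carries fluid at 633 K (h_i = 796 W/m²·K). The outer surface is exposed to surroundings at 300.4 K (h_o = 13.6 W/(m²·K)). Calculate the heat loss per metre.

Treat each layer as a resistance in series:
  R'_conv,in = 1/(2πr h) = 1/(2π·0.0703·796) = 0.002844 m·K/W
  R'_brass = ln(0.0804/0.0703)/(2πk) = 0.1342/(2π·114) = 1.874×10^-4 m·K/W
  R'_vermiculite board = ln(0.135/0.0804)/(2πk) = 0.5183/(2π·0.0628) = 1.313 m·K/W
  R'_conv,out = 1/(2πr h) = 1/(2π·0.135·13.6) = 0.08669 m·K/W
ΣR = 0.002844 + 1.874×10^-4 + 1.313 + 0.08669 = 1.403 m·K/W
Q' = ΔT/ΣR = (633 K − 300.4 K)/1.403 = 237 W/m

Q' = 237 W/m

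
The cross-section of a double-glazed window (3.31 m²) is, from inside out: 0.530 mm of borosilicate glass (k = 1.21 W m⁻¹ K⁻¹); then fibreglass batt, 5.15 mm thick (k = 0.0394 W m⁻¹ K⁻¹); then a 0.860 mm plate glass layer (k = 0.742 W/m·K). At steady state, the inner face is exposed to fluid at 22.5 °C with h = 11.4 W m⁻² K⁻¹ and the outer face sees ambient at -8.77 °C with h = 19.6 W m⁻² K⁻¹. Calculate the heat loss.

Treat each layer as a resistance in series:
  R_conv,in = 1/(hA) = 1/(11.4·3.31) = 0.02650 K/W
  R_borosilicate glass = L/(kA) = 5.30×10^-4/(1.21·3.31) = 1.323×10^-4 K/W
  R_fibreglass batt = L/(kA) = 0.00515/(0.0394·3.31) = 0.03949 K/W
  R_plate glass = L/(kA) = 8.60×10^-4/(0.742·3.31) = 3.502×10^-4 K/W
  R_conv,out = 1/(hA) = 1/(19.6·3.31) = 0.01541 K/W
ΣR = 0.02650 + 1.323×10^-4 + 0.03949 + 3.502×10^-4 + 0.01541 = 0.08188 K/W
Q = ΔT/ΣR = (22.5 °C − -8.77 °C)/0.08188 = 382 W

Q = 382 W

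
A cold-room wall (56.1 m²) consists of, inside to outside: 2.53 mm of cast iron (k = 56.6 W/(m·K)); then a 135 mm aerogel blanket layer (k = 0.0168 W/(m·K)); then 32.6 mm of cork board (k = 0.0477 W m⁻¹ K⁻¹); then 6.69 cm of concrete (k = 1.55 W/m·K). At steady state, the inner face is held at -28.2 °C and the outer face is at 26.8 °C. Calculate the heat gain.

Series thermal resistances, inner to outer:
  R_cast iron = L/(kA) = 0.00253/(56.6·56.1) = 7.968×10^-7 K/W
  R_aerogel blanket = L/(kA) = 0.135/(0.0168·56.1) = 0.1432 K/W
  R_cork board = L/(kA) = 0.0326/(0.0477·56.1) = 0.01218 K/W
  R_concrete = L/(kA) = 0.0669/(1.55·56.1) = 7.694×10^-4 K/W
ΣR = 7.968×10^-7 + 0.1432 + 0.01218 + 7.694×10^-4 = 0.1562 K/W
Q = ΔT/ΣR = (-28.2 °C − 26.8 °C)/0.1562 = -352 W
(Negative Q ⇒ heat flows inward; heat gain = 352 W.)

Q = 352 W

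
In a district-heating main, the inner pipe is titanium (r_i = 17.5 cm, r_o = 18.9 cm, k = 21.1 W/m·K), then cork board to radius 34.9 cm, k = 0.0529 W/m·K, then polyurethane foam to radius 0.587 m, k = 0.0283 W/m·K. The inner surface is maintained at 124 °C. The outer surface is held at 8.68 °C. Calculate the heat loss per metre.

Series thermal resistances, inner to outer:
  R'_titanium = ln(0.189/0.175)/(2πk) = 0.07696/(2π·21.1) = 5.805×10^-4 m·K/W
  R'_cork board = ln(0.349/0.189)/(2πk) = 0.6133/(2π·0.0529) = 1.845 m·K/W
  R'_polyurethane foam = ln(0.587/0.349)/(2πk) = 0.5200/(2π·0.0283) = 2.924 m·K/W
ΣR = 5.805×10^-4 + 1.845 + 2.924 = 4.770 m·K/W
Q' = ΔT/ΣR = (124 °C − 8.68 °C)/4.770 = 24.2 W/m

Q' = 24.2 W/m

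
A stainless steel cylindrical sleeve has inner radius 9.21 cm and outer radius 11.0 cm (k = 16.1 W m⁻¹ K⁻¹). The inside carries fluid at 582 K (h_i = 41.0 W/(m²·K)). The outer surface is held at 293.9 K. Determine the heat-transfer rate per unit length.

Q' = 6.56 kW/m

Series thermal resistances, inner to outer:
  R'_conv,in = 1/(2πr h) = 1/(2π·0.0921·41.0) = 0.04215 m·K/W
  R'_stainless steel = ln(0.110/0.0921)/(2πk) = 0.1776/(2π·16.1) = 0.001756 m·K/W
ΣR = 0.04215 + 0.001756 = 0.04391 m·K/W
Q' = ΔT/ΣR = (582 K − 293.9 K)/0.04391 = 6560 W/m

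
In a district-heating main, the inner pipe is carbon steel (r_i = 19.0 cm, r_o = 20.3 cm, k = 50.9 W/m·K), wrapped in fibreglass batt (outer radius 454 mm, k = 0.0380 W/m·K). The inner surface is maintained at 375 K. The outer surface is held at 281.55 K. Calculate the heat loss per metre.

Resistance network (inner→outer):
  R'_carbon steel = ln(0.203/0.190)/(2πk) = 0.06618/(2π·50.9) = 2.069×10^-4 m·K/W
  R'_fibreglass batt = ln(0.454/0.203)/(2πk) = 0.8049/(2π·0.0380) = 3.371 m·K/W
ΣR = 2.069×10^-4 + 3.371 = 3.371 m·K/W
Q' = ΔT/ΣR = (375 K − 281.55 K)/3.371 = 27.7 W/m

Q' = 27.7 W/m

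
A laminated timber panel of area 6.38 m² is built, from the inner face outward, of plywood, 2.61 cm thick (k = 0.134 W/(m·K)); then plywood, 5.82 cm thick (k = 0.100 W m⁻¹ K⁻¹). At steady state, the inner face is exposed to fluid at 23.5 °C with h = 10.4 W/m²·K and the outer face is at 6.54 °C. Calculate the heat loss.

Q = 124 W

Series thermal resistances, inner to outer:
  R_conv,in = 1/(hA) = 1/(10.4·6.38) = 0.01507 K/W
  R_plywood = L/(kA) = 0.0261/(0.134·6.38) = 0.03053 K/W
  R_plywood = L/(kA) = 0.0582/(0.100·6.38) = 0.09122 K/W
ΣR = 0.01507 + 0.03053 + 0.09122 = 0.1368 K/W
Q = ΔT/ΣR = (23.5 °C − 6.54 °C)/0.1368 = 124 W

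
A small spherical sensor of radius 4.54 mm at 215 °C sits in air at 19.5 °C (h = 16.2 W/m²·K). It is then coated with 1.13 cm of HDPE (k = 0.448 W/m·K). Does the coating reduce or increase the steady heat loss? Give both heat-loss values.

Critical radius for a sphere: r_cr = 2k/h = 0.0553 m = 5.53 cm.
Outer radius after coating: r₂ = 0.00454 + 0.0113 = 0.01584 m.
Since r₁ < r_cr and r₂ ≤ r_cr, the coating moves toward the maximum at r_cr — heat loss rises.
Bare: R = 1/(4πr₁²h) = 238.3 K/W; Q = 195.5/238.3 = 0.820 W.
Coated: R = R_cond + R_conv = 47.49 K/W; Q = 195.5/47.49 = 4.12 W.

increases: 0.820 → 4.12 W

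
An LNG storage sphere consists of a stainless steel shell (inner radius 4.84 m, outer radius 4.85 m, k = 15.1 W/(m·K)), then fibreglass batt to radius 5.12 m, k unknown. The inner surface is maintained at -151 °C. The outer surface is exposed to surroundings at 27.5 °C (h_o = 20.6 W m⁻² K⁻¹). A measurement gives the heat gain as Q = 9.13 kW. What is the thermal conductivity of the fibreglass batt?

k = 0.0446 W/m·K

ΣR = ΔT/Q = |-151 − 27.5|/9130 = 0.01955 K/W
Known resistances:
  R_stainless steel = (1/4.84 − 1/4.85)/(4πk) = 4.260×10^-4/(4π·15.1) = 2.245×10^-6 K/W
  R_conv,out = 1/(4πr²h) = 1/(4π·5.12²·20.6) = 1.474×10^-4 K/W
R_fibreglass batt = ΣR − ΣR_known = 0.01955 − 1.496×10^-4 = 0.01940 K/W
(1/r₁−1/r₂)/(4πk) = 0.01940 ⇒ k = 0.01087/(4π·0.01940) = 0.0446 W/m·K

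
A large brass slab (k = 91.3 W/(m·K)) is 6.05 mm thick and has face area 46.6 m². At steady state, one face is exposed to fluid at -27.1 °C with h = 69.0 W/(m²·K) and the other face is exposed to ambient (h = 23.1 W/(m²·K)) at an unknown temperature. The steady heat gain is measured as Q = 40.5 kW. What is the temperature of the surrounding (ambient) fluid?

T_out = 23.2 °C

Series resistances:
  R_conv,in = 1/(hA) = 1/(69.0·46.6) = 3.110×10^-4 K/W
  R_brass = L/(kA) = 0.00605/(91.3·46.6) = 1.422×10^-6 K/W
  R_conv,out = 1/(hA) = 1/(23.1·46.6) = 9.290×10^-4 K/W
ΣR = 0.001241 K/W
ΔT = Q·ΣR = 40500 × 0.001241 = 50.26 K
Heat flows inward, so T_out = T_in + ΔT = -27.1 + 50.26 = 23.2 °C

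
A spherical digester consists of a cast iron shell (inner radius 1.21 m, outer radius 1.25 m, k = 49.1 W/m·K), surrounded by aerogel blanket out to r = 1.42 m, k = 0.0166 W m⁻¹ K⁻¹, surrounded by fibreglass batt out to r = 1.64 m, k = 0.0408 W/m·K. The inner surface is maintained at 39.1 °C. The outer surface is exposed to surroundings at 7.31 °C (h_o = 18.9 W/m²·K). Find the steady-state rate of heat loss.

Q = 49.3 W

Resistance network (inner→outer):
  R_cast iron = (1/1.21 − 1/1.25)/(4πk) = 0.02645/(4π·49.1) = 4.286×10^-5 K/W
  R_aerogel blanket = (1/1.25 − 1/1.42)/(4πk) = 0.09577/(4π·0.0166) = 0.4591 K/W
  R_fibreglass batt = (1/1.42 − 1/1.64)/(4πk) = 0.09447/(4π·0.0408) = 0.1843 K/W
  R_conv,out = 1/(4πr²h) = 1/(4π·1.64²·18.9) = 0.001565 K/W
ΣR = 4.286×10^-5 + 0.4591 + 0.1843 + 0.001565 = 0.6450 K/W
Q = ΔT/ΣR = (39.1 °C − 7.31 °C)/0.6450 = 49.3 W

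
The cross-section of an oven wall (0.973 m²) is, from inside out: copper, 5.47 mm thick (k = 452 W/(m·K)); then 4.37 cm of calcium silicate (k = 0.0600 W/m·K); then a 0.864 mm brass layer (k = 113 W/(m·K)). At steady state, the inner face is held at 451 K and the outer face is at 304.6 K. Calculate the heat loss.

Q = 196 W

Resistance network (inner→outer):
  R_copper = L/(kA) = 0.00547/(452·0.973) = 1.244×10^-5 K/W
  R_calcium silicate = L/(kA) = 0.0437/(0.0600·0.973) = 0.7485 K/W
  R_brass = L/(kA) = 8.64×10^-4/(113·0.973) = 7.858×10^-6 K/W
ΣR = 1.244×10^-5 + 0.7485 + 7.858×10^-6 = 0.7485 K/W
Q = ΔT/ΣR = (451 K − 304.6 K)/0.7485 = 196 W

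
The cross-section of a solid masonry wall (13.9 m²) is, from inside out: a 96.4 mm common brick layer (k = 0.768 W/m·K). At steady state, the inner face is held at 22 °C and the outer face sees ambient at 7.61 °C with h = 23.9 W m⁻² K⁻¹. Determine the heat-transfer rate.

Series thermal resistances, inner to outer:
  R_common brick = L/(kA) = 0.0964/(0.768·13.9) = 0.009030 K/W
  R_conv,out = 1/(hA) = 1/(23.9·13.9) = 0.003010 K/W
ΣR = 0.009030 + 0.003010 = 0.01204 K/W
Q = ΔT/ΣR = (22 °C − 7.61 °C)/0.01204 = 1200 W

Q = 1200 W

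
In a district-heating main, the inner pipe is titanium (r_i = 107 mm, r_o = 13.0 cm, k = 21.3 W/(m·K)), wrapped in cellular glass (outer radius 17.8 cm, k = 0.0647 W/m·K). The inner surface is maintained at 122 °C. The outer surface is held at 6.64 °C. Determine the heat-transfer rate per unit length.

Q' = 149 W/m

Resistance network (inner→outer):
  R'_titanium = ln(0.130/0.107)/(2πk) = 0.1947/(2π·21.3) = 0.001455 m·K/W
  R'_cellular glass = ln(0.178/0.130)/(2πk) = 0.3142/(2π·0.0647) = 0.7730 m·K/W
ΣR = 0.001455 + 0.7730 = 0.7745 m·K/W
Q' = ΔT/ΣR = (122 °C − 6.64 °C)/0.7745 = 149 W/m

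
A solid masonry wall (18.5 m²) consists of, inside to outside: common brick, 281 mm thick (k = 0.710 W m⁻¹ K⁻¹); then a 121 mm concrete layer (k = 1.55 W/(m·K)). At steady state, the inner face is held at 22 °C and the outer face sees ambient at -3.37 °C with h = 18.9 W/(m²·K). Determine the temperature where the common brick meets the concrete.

Resistance network (inner→outer):
  R_common brick = L/(kA) = 0.281/(0.710·18.5) = 0.02139 K/W
  R_concrete = L/(kA) = 0.121/(1.55·18.5) = 0.004220 K/W
  R_conv,out = 1/(hA) = 1/(18.9·18.5) = 0.002860 K/W
ΣR = 0.02139 + 0.004220 + 0.002860 = 0.02847 K/W
Q = ΔT/ΣR = (22 °C − -3.37 °C)/0.02847 = 891.1 W
From the inner boundary to the common brick/concrete interface, ΣR_partial = 0.02139 K/W.
T_interface = T_in − Q·ΣR_partial = 22 °C − (891.1)(0.02139) = 2.94 °C

T = 2.94 °C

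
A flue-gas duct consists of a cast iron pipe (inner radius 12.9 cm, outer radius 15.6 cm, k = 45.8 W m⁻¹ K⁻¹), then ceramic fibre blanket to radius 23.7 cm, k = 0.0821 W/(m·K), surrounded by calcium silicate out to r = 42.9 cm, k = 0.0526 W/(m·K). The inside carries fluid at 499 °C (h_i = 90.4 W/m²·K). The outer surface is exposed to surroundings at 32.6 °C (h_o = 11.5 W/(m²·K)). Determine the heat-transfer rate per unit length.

Q' = 176 W/m

Series thermal resistances, inner to outer:
  R'_conv,in = 1/(2πr h) = 1/(2π·0.129·90.4) = 0.01365 m·K/W
  R'_cast iron = ln(0.156/0.129)/(2πk) = 0.1900/(2π·45.8) = 6.604×10^-4 m·K/W
  R'_ceramic fibre blanket = ln(0.237/0.156)/(2πk) = 0.4182/(2π·0.0821) = 0.8107 m·K/W
  R'_calcium silicate = ln(0.429/0.237)/(2πk) = 0.5934/(2π·0.0526) = 1.795 m·K/W
  R'_conv,out = 1/(2πr h) = 1/(2π·0.429·11.5) = 0.03226 m·K/W
ΣR = 0.01365 + 6.604×10^-4 + 0.8107 + 1.795 + 0.03226 = 2.652 m·K/W
Q' = ΔT/ΣR = (499 °C − 32.6 °C)/2.652 = 176 W/m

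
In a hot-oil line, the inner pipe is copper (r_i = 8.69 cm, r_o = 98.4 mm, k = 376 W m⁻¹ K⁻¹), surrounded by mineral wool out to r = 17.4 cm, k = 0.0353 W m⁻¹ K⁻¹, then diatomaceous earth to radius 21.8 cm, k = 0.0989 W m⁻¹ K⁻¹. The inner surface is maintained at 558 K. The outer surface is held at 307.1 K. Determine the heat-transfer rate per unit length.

Treat each layer as a resistance in series:
  R'_copper = ln(0.0984/0.0869)/(2πk) = 0.1243/(2π·376) = 5.261×10^-5 m·K/W
  R'_mineral wool = ln(0.174/0.0984)/(2πk) = 0.5700/(2π·0.0353) = 2.570 m·K/W
  R'_diatomaceous earth = ln(0.218/0.174)/(2πk) = 0.2254/(2π·0.0989) = 0.3628 m·K/W
ΣR = 5.261×10^-5 + 2.570 + 0.3628 = 2.933 m·K/W
Q' = ΔT/ΣR = (558 K − 307.1 K)/2.933 = 85.5 W/m

Q' = 85.5 W/m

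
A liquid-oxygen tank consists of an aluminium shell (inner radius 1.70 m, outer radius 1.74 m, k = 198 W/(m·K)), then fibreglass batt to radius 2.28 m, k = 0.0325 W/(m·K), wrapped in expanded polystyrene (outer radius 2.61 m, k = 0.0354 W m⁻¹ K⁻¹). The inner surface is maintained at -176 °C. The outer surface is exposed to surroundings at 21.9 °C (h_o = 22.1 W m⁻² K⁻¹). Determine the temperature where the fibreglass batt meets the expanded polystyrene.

T = -32.1 °C

Series thermal resistances, inner to outer:
  R_aluminium = (1/1.70 − 1/1.74)/(4πk) = 0.01352/(4π·198) = 5.435×10^-6 K/W
  R_fibreglass batt = (1/1.74 − 1/2.28)/(4πk) = 0.1361/(4π·0.0325) = 0.3333 K/W
  R_expanded polystyrene = (1/2.28 − 1/2.61)/(4πk) = 0.05545/(4π·0.0354) = 0.1247 K/W
  R_conv,out = 1/(4πr²h) = 1/(4π·2.61²·22.1) = 5.286×10^-4 K/W
ΣR = 5.435×10^-6 + 0.3333 + 0.1247 + 5.286×10^-4 = 0.4585 K/W
Q = ΔT/ΣR = (-176 °C − 21.9 °C)/0.4585 = -431.6 W
From the inner boundary to the fibreglass batt/expanded polystyrene interface, ΣR_partial = 0.3333 K/W.
T_interface = T_in − Q·ΣR_partial = -176 °C − (-431.6)(0.3333) = -32.1 °C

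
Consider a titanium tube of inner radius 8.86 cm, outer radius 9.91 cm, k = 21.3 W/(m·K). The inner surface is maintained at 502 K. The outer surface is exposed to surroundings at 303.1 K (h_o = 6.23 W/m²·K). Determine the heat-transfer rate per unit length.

Q' = 769 W/m

Treat each layer as a resistance in series:
  R'_titanium = ln(0.0991/0.0886)/(2πk) = 0.1120/(2π·21.3) = 8.369×10^-4 m·K/W
  R'_conv,out = 1/(2πr h) = 1/(2π·0.0991·6.23) = 0.2578 m·K/W
ΣR = 8.369×10^-4 + 0.2578 = 0.2586 m·K/W
Q' = ΔT/ΣR = (502 K − 303.1 K)/0.2586 = 769 W/m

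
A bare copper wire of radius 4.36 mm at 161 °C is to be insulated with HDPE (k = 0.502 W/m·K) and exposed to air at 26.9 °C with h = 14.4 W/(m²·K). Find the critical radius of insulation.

For a cylinder, r_cr = k_ins/h = 0.502/14.4 = 0.0349 m = 3.49 cm

r_cr = 3.49 cm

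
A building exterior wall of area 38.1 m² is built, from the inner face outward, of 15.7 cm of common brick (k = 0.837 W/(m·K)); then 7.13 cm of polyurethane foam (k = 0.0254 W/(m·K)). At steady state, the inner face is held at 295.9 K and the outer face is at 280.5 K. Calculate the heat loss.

Q = 196 W

Series thermal resistances, inner to outer:
  R_common brick = L/(kA) = 0.157/(0.837·38.1) = 0.004923 K/W
  R_polyurethane foam = L/(kA) = 0.0713/(0.0254·38.1) = 0.07368 K/W
ΣR = 0.004923 + 0.07368 = 0.07860 K/W
Q = ΔT/ΣR = (295.9 K − 280.5 K)/0.07860 = 196 W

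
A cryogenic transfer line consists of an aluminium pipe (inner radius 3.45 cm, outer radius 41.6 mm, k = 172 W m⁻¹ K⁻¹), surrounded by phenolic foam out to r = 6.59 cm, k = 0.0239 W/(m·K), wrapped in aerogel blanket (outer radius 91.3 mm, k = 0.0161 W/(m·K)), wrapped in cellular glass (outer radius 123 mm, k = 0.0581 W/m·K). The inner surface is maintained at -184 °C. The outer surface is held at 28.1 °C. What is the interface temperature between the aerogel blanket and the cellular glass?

T = 3.7 °C

Series thermal resistances, inner to outer:
  R'_aluminium = ln(0.0416/0.0345)/(2πk) = 0.1871/(2π·172) = 1.732×10^-4 m·K/W
  R'_phenolic foam = ln(0.0659/0.0416)/(2πk) = 0.4600/(2π·0.0239) = 3.063 m·K/W
  R'_aerogel blanket = ln(0.0913/0.0659)/(2πk) = 0.3260/(2π·0.0161) = 3.223 m·K/W
  R'_cellular glass = ln(0.123/0.0913)/(2πk) = 0.2980/(2π·0.0581) = 0.8164 m·K/W
ΣR = 1.732×10^-4 + 3.063 + 3.223 + 0.8164 = 7.103 m·K/W
Q' = ΔT/ΣR = (-184 °C − 28.1 °C)/7.103 = -29.86 W/m
From the inner boundary to the aerogel blanket/cellular glass interface, ΣR_partial = 6.286 m·K/W.
T_interface = T_in − Q'·ΣR_partial = -184 °C − (-29.86)(6.286) = 3.7 °C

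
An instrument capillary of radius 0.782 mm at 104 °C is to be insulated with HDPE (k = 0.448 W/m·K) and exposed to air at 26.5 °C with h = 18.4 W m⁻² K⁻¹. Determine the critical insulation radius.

r_cr = 2.43 cm

For a cylinder, r_cr = k_ins/h = 0.448/18.4 = 0.0243 m = 2.43 cm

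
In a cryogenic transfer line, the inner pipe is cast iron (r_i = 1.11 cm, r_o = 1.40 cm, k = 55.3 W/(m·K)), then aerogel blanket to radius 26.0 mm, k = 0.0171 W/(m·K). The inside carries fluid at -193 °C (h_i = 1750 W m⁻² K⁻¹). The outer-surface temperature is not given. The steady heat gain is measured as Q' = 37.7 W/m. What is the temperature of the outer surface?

Series resistances:
  R'_conv,in = 1/(2πr h) = 1/(2π·0.0111·1750) = 0.008193 m·K/W
  R'_cast iron = ln(0.0140/0.0111)/(2πk) = 0.2321/(2π·55.3) = 6.680×10^-4 m·K/W
  R'_aerogel blanket = ln(0.0260/0.0140)/(2πk) = 0.6190/(2π·0.0171) = 5.762 m·K/W
ΣR = 5.770 m·K/W
ΔT = Q'·ΣR = 37.7 × 5.770 = 217.5 K
Heat flows inward, so T_out = T_in + ΔT = -193 + 217.5 = 24.5 °C

T_out = 24.5 °C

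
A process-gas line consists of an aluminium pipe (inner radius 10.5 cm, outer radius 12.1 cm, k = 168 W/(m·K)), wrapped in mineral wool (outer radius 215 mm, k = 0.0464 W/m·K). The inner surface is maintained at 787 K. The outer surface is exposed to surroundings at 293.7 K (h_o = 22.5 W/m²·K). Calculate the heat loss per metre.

Resistance network (inner→outer):
  R'_aluminium = ln(0.121/0.105)/(2πk) = 0.1418/(2π·168) = 1.344×10^-4 m·K/W
  R'_mineral wool = ln(0.215/0.121)/(2πk) = 0.5748/(2π·0.0464) = 1.972 m·K/W
  R'_conv,out = 1/(2πr h) = 1/(2π·0.215·22.5) = 0.03290 m·K/W
ΣR = 1.344×10^-4 + 1.972 + 0.03290 = 2.005 m·K/W
Q' = ΔT/ΣR = (787 K − 293.7 K)/2.005 = 246 W/m

Q' = 246 W/m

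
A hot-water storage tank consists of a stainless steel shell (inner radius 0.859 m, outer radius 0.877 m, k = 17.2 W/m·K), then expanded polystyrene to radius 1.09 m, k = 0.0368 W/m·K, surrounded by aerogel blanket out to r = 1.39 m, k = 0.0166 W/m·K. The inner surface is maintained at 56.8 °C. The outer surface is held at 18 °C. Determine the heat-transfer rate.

Resistance network (inner→outer):
  R_stainless steel = (1/0.859 − 1/0.877)/(4πk) = 0.02389/(4π·17.2) = 1.105×10^-4 K/W
  R_expanded polystyrene = (1/0.877 − 1/1.09)/(4πk) = 0.2228/(4π·0.0368) = 0.4818 K/W
  R_aerogel blanket = (1/1.09 − 1/1.39)/(4πk) = 0.1980/(4π·0.0166) = 0.9492 K/W
ΣR = 1.105×10^-4 + 0.4818 + 0.9492 = 1.431 K/W
Q = ΔT/ΣR = (56.8 °C − 18 °C)/1.431 = 27.1 W

Q = 27.1 W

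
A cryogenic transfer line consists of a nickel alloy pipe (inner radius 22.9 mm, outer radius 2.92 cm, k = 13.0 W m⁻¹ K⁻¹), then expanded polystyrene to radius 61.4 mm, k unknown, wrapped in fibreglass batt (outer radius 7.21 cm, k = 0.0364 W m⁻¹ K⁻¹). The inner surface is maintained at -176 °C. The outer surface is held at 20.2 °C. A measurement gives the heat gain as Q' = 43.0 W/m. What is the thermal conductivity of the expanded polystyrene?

ΣR = ΔT/Q' = |-176 − 20.2|/43.0 = 4.563 m·K/W
Known resistances:
  R'_nickel alloy = ln(0.0292/0.0229)/(2πk) = 0.2430/(2π·13.0) = 0.002975 m·K/W
  R'_fibreglass batt = ln(0.0721/0.0614)/(2πk) = 0.1606/(2π·0.0364) = 0.7024 m·K/W
R_expanded polystyrene = ΣR − ΣR_known = 4.563 − 0.7054 = 3.858 m·K/W
ln(r₂/r₁)/(2πk) = 3.858 ⇒ k = 0.7432/(2π·3.858) = 0.0307 W/m·K

k = 0.0307 W/m·K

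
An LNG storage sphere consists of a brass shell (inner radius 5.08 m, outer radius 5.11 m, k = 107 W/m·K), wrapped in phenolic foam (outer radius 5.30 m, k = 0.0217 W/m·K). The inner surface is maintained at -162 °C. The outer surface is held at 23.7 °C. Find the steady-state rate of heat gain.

Resistance network (inner→outer):
  R_brass = (1/5.08 − 1/5.11)/(4πk) = 0.001156/(4π·107) = 8.595×10^-7 K/W
  R_phenolic foam = (1/5.11 − 1/5.30)/(4πk) = 0.007015/(4π·0.0217) = 0.02573 K/W
ΣR = 8.595×10^-7 + 0.02573 = 0.02573 K/W
Q = ΔT/ΣR = (-162 °C − 23.7 °C)/0.02573 = -7220 W
(Negative Q ⇒ heat flows inward; heat gain = 7220 W.)

Q = 7.22 kW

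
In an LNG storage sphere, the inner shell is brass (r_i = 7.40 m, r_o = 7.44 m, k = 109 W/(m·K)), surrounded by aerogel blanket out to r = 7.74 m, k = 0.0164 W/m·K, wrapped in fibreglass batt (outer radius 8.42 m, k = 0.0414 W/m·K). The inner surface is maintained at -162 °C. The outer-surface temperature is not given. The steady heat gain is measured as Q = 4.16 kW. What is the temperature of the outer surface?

Series resistances:
  R_brass = (1/7.40 − 1/7.44)/(4πk) = 7.265×10^-4/(4π·109) = 5.304×10^-7 K/W
  R_aerogel blanket = (1/7.44 − 1/7.74)/(4πk) = 0.005210/(4π·0.0164) = 0.02528 K/W
  R_fibreglass batt = (1/7.74 − 1/8.42)/(4πk) = 0.01043/(4π·0.0414) = 0.02006 K/W
ΣR = 0.04534 K/W
ΔT = Q·ΣR = 4160 × 0.04534 = 188.6 K
Heat flows inward, so T_out = T_in + ΔT = -162 + 188.6 = 26.6 °C

T_out = 26.6 °C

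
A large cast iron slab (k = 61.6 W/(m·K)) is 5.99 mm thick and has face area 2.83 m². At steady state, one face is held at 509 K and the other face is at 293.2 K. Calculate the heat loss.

Q = 6.28×10^6 W

Q = kA·ΔT/L = 61.6 × 2.83 × |509 K − 293.2 K| / 0.00599 = 6.28×10^6 W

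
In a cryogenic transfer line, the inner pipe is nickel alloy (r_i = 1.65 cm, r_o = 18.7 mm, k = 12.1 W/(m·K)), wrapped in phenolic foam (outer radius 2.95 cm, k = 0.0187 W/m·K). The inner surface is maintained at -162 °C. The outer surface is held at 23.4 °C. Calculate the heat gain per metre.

Q' = 47.8 W/m

Series thermal resistances, inner to outer:
  R'_nickel alloy = ln(0.0187/0.0165)/(2πk) = 0.1252/(2π·12.1) = 0.001646 m·K/W
  R'_phenolic foam = ln(0.0295/0.0187)/(2πk) = 0.4559/(2π·0.0187) = 3.880 m·K/W
ΣR = 0.001646 + 3.880 = 3.882 m·K/W
Q' = ΔT/ΣR = (-162 °C − 23.4 °C)/3.882 = -47.8 W/m
(Negative Q' ⇒ heat flows inward; heat gain = 47.8 W/m.)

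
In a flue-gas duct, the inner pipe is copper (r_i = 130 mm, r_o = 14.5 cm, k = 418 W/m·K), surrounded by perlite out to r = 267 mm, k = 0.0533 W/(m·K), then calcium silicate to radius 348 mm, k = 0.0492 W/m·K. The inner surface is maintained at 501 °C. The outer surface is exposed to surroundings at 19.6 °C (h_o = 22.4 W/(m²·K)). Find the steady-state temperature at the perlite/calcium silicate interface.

T = 176 °C

Series thermal resistances, inner to outer:
  R'_copper = ln(0.145/0.130)/(2πk) = 0.1092/(2π·418) = 4.158×10^-5 m·K/W
  R'_perlite = ln(0.267/0.145)/(2πk) = 0.6105/(2π·0.0533) = 1.823 m·K/W
  R'_calcium silicate = ln(0.348/0.267)/(2πk) = 0.2650/(2π·0.0492) = 0.8571 m·K/W
  R'_conv,out = 1/(2πr h) = 1/(2π·0.348·22.4) = 0.02042 m·K/W
ΣR = 4.158×10^-5 + 1.823 + 0.8571 + 0.02042 = 2.701 m·K/W
Q' = ΔT/ΣR = (501 °C − 19.6 °C)/2.701 = 178.2 W/m
From the inner boundary to the perlite/calcium silicate interface, ΣR_partial = 1.823 m·K/W.
T_interface = T_in − Q'·ΣR_partial = 501 °C − (178.2)(1.823) = 176 °C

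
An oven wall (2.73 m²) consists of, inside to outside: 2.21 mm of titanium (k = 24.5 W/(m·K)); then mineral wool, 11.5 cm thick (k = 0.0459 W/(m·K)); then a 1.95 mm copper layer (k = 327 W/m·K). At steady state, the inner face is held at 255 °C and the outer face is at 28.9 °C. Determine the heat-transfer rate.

Q = 246 W

Series thermal resistances, inner to outer:
  R_titanium = L/(kA) = 0.00221/(24.5·2.73) = 3.304×10^-5 K/W
  R_mineral wool = L/(kA) = 0.115/(0.0459·2.73) = 0.9177 K/W
  R_copper = L/(kA) = 0.00195/(327·2.73) = 2.184×10^-6 K/W
ΣR = 3.304×10^-5 + 0.9177 + 2.184×10^-6 = 0.9177 K/W
Q = ΔT/ΣR = (255 °C − 28.9 °C)/0.9177 = 246 W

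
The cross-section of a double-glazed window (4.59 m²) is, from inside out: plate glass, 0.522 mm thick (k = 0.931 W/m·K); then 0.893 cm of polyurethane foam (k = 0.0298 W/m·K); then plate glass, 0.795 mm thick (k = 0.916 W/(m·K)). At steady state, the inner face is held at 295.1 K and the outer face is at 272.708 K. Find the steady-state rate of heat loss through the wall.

Q = 341 W

Series thermal resistances, inner to outer:
  R_plate glass = L/(kA) = 5.22×10^-4/(0.931·4.59) = 1.222×10^-4 K/W
  R_polyurethane foam = L/(kA) = 0.00893/(0.0298·4.59) = 0.06529 K/W
  R_plate glass = L/(kA) = 7.95×10^-4/(0.916·4.59) = 1.891×10^-4 K/W
ΣR = 1.222×10^-4 + 0.06529 + 1.891×10^-4 = 0.06560 K/W
Q = ΔT/ΣR = (295.1 K − 272.708 K)/0.06560 = 341 W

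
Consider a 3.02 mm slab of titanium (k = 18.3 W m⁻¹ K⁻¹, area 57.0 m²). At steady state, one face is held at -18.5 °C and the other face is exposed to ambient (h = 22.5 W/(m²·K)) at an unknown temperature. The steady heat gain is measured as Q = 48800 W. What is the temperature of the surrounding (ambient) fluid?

Sum the resistances:
  R_titanium = L/(kA) = 0.00302/(18.3·57.0) = 2.895×10^-6 K/W
  R_conv,out = 1/(hA) = 1/(22.5·57.0) = 7.797×10^-4 K/W
ΣR = 7.826×10^-4 K/W
ΔT = Q·ΣR = 48800 × 7.826×10^-4 = 38.19 K
Heat flows inward, so T_out = T_in + ΔT = -18.5 + 38.19 = 19.7 °C

T_out = 19.7 °C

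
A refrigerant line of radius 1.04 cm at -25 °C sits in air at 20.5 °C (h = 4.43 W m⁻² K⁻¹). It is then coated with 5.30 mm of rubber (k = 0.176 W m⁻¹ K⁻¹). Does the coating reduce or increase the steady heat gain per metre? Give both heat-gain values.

increases: 13.2 → 17.1 W/m

Critical radius for a cylinder: r_cr = k/h = 0.0397 m = 3.97 cm.
Outer radius after coating: r₂ = 0.0104 + 0.00530 = 0.01570 m.
Since r₁ < r_cr and r₂ ≤ r_cr, the coating moves toward the maximum at r_cr — heat gain rises.
Bare: R = 1/(2πr₁h) = 3.454 m·K/W; Q = 45.5/3.454 = 13.2 W/m.
Coated: R = R_cond + R_conv = 2.661 m·K/W; Q = 45.5/2.661 = 17.1 W/m.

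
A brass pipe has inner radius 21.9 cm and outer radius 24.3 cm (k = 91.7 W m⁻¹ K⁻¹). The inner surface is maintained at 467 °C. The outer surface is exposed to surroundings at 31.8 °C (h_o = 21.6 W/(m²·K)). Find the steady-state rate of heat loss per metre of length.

Treat each layer as a resistance in series:
  R'_brass = ln(0.243/0.219)/(2πk) = 0.1040/(2π·91.7) = 1.805×10^-4 m·K/W
  R'_conv,out = 1/(2πr h) = 1/(2π·0.243·21.6) = 0.03032 m·K/W
ΣR = 1.805×10^-4 + 0.03032 = 0.03050 m·K/W
Q' = ΔT/ΣR = (467 °C − 31.8 °C)/0.03050 = 14300 W/m

Q' = 14.3 kW/m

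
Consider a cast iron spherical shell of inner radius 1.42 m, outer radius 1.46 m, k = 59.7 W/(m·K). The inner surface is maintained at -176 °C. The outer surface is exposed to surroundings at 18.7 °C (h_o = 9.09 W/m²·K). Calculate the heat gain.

Q = 47.1 kW

Resistance network (inner→outer):
  R_cast iron = (1/1.42 − 1/1.46)/(4πk) = 0.01929/(4π·59.7) = 2.572×10^-5 K/W
  R_conv,out = 1/(4πr²h) = 1/(4π·1.46²·9.09) = 0.004107 K/W
ΣR = 2.572×10^-5 + 0.004107 = 0.004133 K/W
Q = ΔT/ΣR = (-176 °C − 18.7 °C)/0.004133 = -47100 W
(Negative Q ⇒ heat flows inward; heat gain = 47100 W.)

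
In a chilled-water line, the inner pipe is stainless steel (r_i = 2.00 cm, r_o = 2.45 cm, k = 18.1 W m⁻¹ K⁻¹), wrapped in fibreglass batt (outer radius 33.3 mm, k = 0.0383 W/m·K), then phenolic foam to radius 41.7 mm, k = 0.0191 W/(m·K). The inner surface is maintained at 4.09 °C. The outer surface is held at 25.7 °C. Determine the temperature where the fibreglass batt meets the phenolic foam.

Series thermal resistances, inner to outer:
  R'_stainless steel = ln(0.0245/0.0200)/(2πk) = 0.2029/(2π·18.1) = 0.001784 m·K/W
  R'_fibreglass batt = ln(0.0333/0.0245)/(2πk) = 0.3069/(2π·0.0383) = 1.275 m·K/W
  R'_phenolic foam = ln(0.0417/0.0333)/(2πk) = 0.2249/(2π·0.0191) = 1.874 m·K/W
ΣR = 0.001784 + 1.275 + 1.874 = 3.151 m·K/W
Q' = ΔT/ΣR = (4.09 °C − 25.7 °C)/3.151 = -6.858 W/m
From the inner boundary to the fibreglass batt/phenolic foam interface, ΣR_partial = 1.277 m·K/W.
T_interface = T_in − Q'·ΣR_partial = 4.09 °C − (-6.858)(1.277) = 12.8 °C

T = 12.8 °C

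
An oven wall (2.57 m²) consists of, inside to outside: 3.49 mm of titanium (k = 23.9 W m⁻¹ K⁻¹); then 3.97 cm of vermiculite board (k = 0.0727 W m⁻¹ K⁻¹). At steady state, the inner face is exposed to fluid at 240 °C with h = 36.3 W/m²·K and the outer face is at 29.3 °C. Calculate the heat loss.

Treat each layer as a resistance in series:
  R_conv,in = 1/(hA) = 1/(36.3·2.57) = 0.01072 K/W
  R_titanium = L/(kA) = 0.00349/(23.9·2.57) = 5.682×10^-5 K/W
  R_vermiculite board = L/(kA) = 0.0397/(0.0727·2.57) = 0.2125 K/W
ΣR = 0.01072 + 5.682×10^-5 + 0.2125 = 0.2233 K/W
Q = ΔT/ΣR = (240 °C − 29.3 °C)/0.2233 = 944 W

Q = 944 W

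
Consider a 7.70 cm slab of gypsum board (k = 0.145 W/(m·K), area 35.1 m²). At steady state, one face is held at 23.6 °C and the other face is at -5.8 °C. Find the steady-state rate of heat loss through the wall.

Q = kA·ΔT/L = 0.145 × 35.1 × |23.6 °C − -5.8 °C| / 0.0770 = 1940 W

Q = 1940 W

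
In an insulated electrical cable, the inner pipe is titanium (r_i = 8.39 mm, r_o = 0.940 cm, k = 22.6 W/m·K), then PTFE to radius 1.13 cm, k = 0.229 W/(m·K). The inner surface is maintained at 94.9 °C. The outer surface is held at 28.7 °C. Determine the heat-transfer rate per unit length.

Q' = 514 W/m

Resistance network (inner→outer):
  R'_titanium = ln(0.00940/0.00839)/(2πk) = 0.1137/(2π·22.6) = 8.005×10^-4 m·K/W
  R'_PTFE = ln(0.0113/0.00940)/(2πk) = 0.1841/(2π·0.229) = 0.1279 m·K/W
ΣR = 8.005×10^-4 + 0.1279 = 0.1287 m·K/W
Q' = ΔT/ΣR = (94.9 °C − 28.7 °C)/0.1287 = 514 W/m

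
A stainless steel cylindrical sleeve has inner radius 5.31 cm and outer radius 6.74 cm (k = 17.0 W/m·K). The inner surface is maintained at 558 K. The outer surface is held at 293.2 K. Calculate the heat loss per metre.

Q' = 2πk·ΔT/ln(r₂/r₁) = 2π × 17.0 × 264.8 / ln(0.0674/0.0531) = 1.19×10^5 W/m

Q' = 119 kW/m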